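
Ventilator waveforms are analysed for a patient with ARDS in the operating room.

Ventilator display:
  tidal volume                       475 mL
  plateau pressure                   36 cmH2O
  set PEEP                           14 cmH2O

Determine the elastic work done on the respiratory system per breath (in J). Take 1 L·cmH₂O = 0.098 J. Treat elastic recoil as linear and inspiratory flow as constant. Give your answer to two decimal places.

Elastic work ≈ ½ × (Pplat − PEEP) × Vt = 0.5 × (36 − 14) × 0.475 L = 0.5 × 22.0 × 0.475 = 5.225 L·cmH2O.
× 0.098 J/(L·cmH2O) → 0.5121 J.

0.51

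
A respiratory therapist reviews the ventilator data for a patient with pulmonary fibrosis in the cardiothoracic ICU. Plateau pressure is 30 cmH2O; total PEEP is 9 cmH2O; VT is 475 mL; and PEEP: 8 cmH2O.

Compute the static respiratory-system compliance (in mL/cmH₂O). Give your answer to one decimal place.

22.6

End-expiratory occlusion gives total PEEP = 9 cmH2O (intrinsic PEEP = 9 − 8 = 1). Use total PEEP for the elastic gradient.
Cstat = Vt / (Pplat − PEEPtotal) = 475 / (30 − 9) = 475 / 21.0 = 22.619 mL/cmH2O.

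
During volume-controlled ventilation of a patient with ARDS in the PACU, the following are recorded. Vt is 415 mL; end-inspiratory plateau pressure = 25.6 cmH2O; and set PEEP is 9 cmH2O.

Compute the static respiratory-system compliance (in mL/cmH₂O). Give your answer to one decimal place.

25.0

Cstat = Vt / (Pplat − PEEP) = 415 / (25.6 − 9) = 415 / 16.6 = 25.0 mL/cmH2O.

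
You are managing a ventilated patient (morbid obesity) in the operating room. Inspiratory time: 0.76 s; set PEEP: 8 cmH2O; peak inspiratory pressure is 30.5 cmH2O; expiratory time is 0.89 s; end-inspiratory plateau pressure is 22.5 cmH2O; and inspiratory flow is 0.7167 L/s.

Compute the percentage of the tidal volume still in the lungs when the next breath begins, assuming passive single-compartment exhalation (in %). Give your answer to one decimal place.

Vt = flow × Ti = 0.7167 L/s × 0.76 s × 1000 mL/L = 544.69 mL.
R = (PIP − Pplat)/V̇ = (30.5 − 22.5) / 0.7167 = 8.0/0.7167 = 11.162 cmH2O·s/L.
C = Vt/(Pplat − PEEP) = 544.69 / (22.5 − 8) = 544.69/14.5 = 37.565 mL/cmH2O.
τ = R × C = 11.162 × 0.03757 L/cmH2O = 0.4194 s.
Fraction remaining at end-expiration = e^(−Te/τ) = e^(−0.89/0.4194) = 0.1198 → 11.98%.

12.0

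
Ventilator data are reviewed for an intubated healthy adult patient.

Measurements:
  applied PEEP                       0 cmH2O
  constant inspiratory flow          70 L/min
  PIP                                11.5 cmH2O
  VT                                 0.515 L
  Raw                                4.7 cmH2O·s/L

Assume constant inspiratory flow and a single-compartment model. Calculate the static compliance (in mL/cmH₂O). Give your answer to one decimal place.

85.6

Flow: 70 L/min ÷ 60 = 1.1667 L/s.
Equation of motion (constant flow): PIP = Vt/C + R·V̇ + PEEP.
Vt/C = PIP − R·V̇ − PEEP = 11.5 − 4.7×1.1667 − 0 = 11.5 − 5.483 − 0 = 6.017 cmH2O.
C = Vt / 6.017 = 515 / 6.017 = 85.591 mL/cmH2O.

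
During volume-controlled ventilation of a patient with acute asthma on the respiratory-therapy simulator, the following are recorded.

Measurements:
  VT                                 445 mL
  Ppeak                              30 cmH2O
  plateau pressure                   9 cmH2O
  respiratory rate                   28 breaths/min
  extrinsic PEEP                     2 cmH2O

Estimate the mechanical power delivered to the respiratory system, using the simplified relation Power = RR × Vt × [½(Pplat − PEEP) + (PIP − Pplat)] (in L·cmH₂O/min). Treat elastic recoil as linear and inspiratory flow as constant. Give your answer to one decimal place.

Per-breath work = Vt × [½(Pplat−PEEP) + (PIP−Pplat)] = 0.445 × [0.5×7.0 + 21.0] = 0.445 × 24.5 = 10.903 L·cmH2O.
Power = 28 × 10.903 = 305.28 L·cmH2O/min.

305.3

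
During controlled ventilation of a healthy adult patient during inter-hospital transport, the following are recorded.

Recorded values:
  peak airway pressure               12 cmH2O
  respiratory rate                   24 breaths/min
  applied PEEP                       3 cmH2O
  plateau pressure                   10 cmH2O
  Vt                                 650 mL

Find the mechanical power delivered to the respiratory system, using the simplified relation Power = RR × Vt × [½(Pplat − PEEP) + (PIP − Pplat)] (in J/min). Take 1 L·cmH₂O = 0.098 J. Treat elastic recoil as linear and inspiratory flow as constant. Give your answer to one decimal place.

Per-breath work = Vt × [½(Pplat−PEEP) + (PIP−Pplat)] = 0.650 × [0.5×7.0 + 2.0] = 0.650 × 5.5 = 3.575 L·cmH2O.
Power = 24 × 3.575 = 85.8 L·cmH2O/min.
× 0.098 J/(L·cmH2O) → 8.408 J/min.

8.4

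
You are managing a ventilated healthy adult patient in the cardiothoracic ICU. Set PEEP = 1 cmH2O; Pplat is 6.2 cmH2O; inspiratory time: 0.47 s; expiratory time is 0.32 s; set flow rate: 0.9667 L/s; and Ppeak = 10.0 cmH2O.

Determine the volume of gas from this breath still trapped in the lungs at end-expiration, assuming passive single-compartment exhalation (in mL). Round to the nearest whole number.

Vt = flow × Ti = 0.9667 L/s × 0.47 s × 1000 mL/L = 454.35 mL.
R = (PIP − Pplat)/V̇ = (10.0 − 6.2) / 0.9667 = 3.8/0.9667 = 3.931 cmH2O·s/L.
C = Vt/(Pplat − PEEP) = 454.35 / (6.2 − 1) = 454.35/5.2 = 87.375 mL/cmH2O.
τ = R × C = 3.931 × 0.08738 L/cmH2O = 0.3435 s.
Fraction remaining = e^(−Te/τ) = e^(−0.32/0.3435) = 0.3939.
Trapped volume = 454.35 × 0.3939 = 178.97 mL.

179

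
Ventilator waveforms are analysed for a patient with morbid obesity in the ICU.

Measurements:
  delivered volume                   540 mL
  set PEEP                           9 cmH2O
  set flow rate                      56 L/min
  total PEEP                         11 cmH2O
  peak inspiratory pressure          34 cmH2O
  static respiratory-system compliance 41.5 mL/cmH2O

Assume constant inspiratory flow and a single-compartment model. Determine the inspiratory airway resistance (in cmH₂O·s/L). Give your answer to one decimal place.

10.7

Flow: 56 L/min ÷ 60 = 0.9333 L/s.
Total PEEP = 11 cmH2O (set 9 + intrinsic 2); this is the baseline alveolar pressure.
Equation of motion (constant flow): PIP = Vt/C + R·V̇ + PEEP.
R·V̇ = PIP − Vt/C − PEEP = 34 − 540/41.5 − 11 = 34 − 13.012 − 11 = 9.988 cmH2O.
R = 9.988 / 0.9333 = 10.702 cmH2O·s/L.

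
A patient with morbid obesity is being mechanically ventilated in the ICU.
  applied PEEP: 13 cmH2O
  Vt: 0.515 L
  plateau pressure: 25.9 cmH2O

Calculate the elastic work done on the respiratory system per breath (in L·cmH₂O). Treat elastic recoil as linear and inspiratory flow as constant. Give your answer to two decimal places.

Elastic work ≈ ½ × (Pplat − PEEP) × Vt = 0.5 × (25.9 − 13) × 0.515 L = 0.5 × 12.9 × 0.515 = 3.322 L·cmH2O.

3.32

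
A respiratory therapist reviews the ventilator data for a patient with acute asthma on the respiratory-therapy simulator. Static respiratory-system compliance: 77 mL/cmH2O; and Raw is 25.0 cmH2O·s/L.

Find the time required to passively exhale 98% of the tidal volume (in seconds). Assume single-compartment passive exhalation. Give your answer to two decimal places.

τ = R × C = 25.0 × 77 mL/cmH2O = 25.0 × 0.077 L/cmH2O = 1.925 s.
Exhaled fraction f = 1 − e^(−t/τ) → t = −τ·ln(1 − f) = −1.925·ln(0.02) = 7.531 s.

7.53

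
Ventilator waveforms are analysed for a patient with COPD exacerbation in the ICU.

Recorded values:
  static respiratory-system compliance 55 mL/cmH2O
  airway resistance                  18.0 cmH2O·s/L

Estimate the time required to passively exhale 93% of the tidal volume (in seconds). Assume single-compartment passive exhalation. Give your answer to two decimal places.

2.63

τ = R × C = 18.0 × 55 mL/cmH2O = 18.0 × 0.055 L/cmH2O = 0.99 s.
Exhaled fraction f = 1 − e^(−t/τ) → t = −τ·ln(1 − f) = −0.99·ln(0.07) = 2.633 s.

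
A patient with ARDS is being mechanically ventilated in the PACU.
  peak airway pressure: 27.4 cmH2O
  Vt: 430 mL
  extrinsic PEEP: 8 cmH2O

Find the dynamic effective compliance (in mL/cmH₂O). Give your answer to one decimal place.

Dynamic compliance = Vt / (PIP − PEEP) = 430 / (27.4 − 8) = 430 / 19.4 = 22.165 mL/cmH2O.

22.2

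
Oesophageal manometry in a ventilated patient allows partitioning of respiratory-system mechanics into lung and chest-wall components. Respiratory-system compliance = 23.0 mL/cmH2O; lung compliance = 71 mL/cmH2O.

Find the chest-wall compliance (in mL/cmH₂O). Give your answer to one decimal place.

1/Ccw = 1/Crs − 1/CL.
1/Ccw = 1/23.0 − 1/71 = 0.02939.
Ccw = 34.025 mL/cmH2O.

34.0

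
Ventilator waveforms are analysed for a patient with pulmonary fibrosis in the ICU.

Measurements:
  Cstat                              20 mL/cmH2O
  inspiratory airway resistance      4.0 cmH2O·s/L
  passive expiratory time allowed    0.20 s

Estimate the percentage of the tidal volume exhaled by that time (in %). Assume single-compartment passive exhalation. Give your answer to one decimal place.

91.8

τ = R × C = 4.0 × 20 mL/cmH2O = 4.0 × 0.020 L/cmH2O = 0.08 s.
Passive exhalation: V(t)/V₀ = e^(−t/τ) = e^(−0.20/0.08) = 0.08208.
Fraction exhaled = 1 − 0.08208 = 0.9179 → 91.79%.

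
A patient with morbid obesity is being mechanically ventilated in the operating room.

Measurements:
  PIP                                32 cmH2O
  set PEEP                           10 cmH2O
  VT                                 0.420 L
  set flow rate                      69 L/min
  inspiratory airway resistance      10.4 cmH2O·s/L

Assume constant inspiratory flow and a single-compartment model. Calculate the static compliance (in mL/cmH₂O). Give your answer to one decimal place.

41.8

Flow: 69 L/min ÷ 60 = 1.15 L/s.
Equation of motion (constant flow): PIP = Vt/C + R·V̇ + PEEP.
Vt/C = PIP − R·V̇ − PEEP = 32 − 10.4×1.15 − 10 = 32 − 11.96 − 10 = 10.04 cmH2O.
C = Vt / 10.04 = 420 / 10.04 = 41.833 mL/cmH2O.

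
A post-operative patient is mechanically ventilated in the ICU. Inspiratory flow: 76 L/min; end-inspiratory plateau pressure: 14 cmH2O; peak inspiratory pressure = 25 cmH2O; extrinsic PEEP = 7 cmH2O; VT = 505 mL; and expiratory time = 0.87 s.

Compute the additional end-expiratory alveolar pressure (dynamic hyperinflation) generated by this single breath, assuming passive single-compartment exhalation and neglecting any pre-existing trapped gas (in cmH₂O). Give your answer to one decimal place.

Flow: 76 L/min ÷ 60 = 1.2667 L/s.
R = (PIP − Pplat)/V̇ = (25 − 14) / 1.2667 = 11.0/1.2667 = 8.684 cmH2O·s/L.
C = Vt/(Pplat − PEEP) = 505.0 / (14 − 7) = 505.0/7.0 = 72.143 mL/cmH2O.
τ = R × C = 8.684 × 0.07214 L/cmH2O = 0.6265 s.
Fraction remaining = e^(−Te/τ) = e^(−0.87/0.6265) = 0.2494; trapped volume = 505.0 × 0.2494 = 125.95 mL.
Additional alveolar pressure from trapping ≈ V_trapped / C = 125.95 / 72.143 = 1.746 cmH2O.

1.7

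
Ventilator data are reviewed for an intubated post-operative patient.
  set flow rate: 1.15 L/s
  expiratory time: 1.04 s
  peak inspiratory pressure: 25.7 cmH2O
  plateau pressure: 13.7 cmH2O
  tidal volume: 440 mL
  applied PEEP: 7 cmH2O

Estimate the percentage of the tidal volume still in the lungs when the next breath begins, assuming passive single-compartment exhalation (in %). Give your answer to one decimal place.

21.9

R = (PIP − Pplat)/V̇ = (25.7 − 13.7) / 1.15 = 12.0/1.15 = 10.435 cmH2O·s/L.
C = Vt/(Pplat − PEEP) = 440.0 / (13.7 − 7) = 440.0/6.7 = 65.672 mL/cmH2O.
τ = R × C = 10.435 × 0.06567 L/cmH2O = 0.6853 s.
Fraction remaining at end-expiration = e^(−Te/τ) = e^(−1.04/0.6853) = 0.2192 → 21.92%.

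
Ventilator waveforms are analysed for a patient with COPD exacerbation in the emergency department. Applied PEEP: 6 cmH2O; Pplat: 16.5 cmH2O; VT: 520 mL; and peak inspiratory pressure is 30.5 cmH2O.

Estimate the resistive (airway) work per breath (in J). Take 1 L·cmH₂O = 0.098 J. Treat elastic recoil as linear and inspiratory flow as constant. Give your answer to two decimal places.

0.71

With constant inspiratory flow the resistive pressure is constant at PIP − Pplat = 30.5 − 16.5 = 14.0 cmH2O, so resistive work = 14.0 × 0.520 = 7.28 L·cmH2O.
× 0.098 J/(L·cmH2O) → 0.7134 J.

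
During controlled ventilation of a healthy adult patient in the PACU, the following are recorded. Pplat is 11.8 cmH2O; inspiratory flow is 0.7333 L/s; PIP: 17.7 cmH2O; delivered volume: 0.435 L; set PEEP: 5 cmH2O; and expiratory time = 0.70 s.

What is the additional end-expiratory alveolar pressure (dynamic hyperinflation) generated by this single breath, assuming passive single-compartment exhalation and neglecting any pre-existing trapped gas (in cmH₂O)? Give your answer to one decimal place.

R = (PIP − Pplat)/V̇ = (17.7 − 11.8) / 0.7333 = 5.9/0.7333 = 8.046 cmH2O·s/L.
C = Vt/(Pplat − PEEP) = 435.0 / (11.8 − 5) = 435.0/6.8 = 63.971 mL/cmH2O.
τ = R × C = 8.046 × 0.06397 L/cmH2O = 0.5147 s.
Fraction remaining = e^(−Te/τ) = e^(−0.70/0.5147) = 0.2567; trapped volume = 435.0 × 0.2567 = 111.66 mL.
Additional alveolar pressure from trapping ≈ V_trapped / C = 111.66 / 63.971 = 1.745 cmH2O.

1.7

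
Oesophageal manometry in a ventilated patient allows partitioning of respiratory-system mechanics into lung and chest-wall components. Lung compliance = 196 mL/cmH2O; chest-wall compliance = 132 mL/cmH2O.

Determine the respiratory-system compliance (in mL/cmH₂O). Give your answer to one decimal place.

Lung and chest wall are elastances in series: 1/Crs = 1/CL + 1/Ccw.
1/Crs = 1/196 + 1/132 = 0.01268.
Crs = 78.864 mL/cmH2O.

78.9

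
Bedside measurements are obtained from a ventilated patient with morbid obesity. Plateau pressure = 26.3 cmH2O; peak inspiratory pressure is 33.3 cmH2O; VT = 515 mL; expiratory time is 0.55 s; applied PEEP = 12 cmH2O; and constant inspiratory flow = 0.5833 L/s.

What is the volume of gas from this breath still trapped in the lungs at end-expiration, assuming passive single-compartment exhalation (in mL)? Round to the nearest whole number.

144

R = (PIP − Pplat)/V̇ = (33.3 − 26.3) / 0.5833 = 7.0/0.5833 = 12.001 cmH2O·s/L.
C = Vt/(Pplat − PEEP) = 515.0 / (26.3 − 12) = 515.0/14.3 = 36.014 mL/cmH2O.
τ = R × C = 12.001 × 0.03601 L/cmH2O = 0.4322 s.
Fraction remaining = e^(−Te/τ) = e^(−0.55/0.4322) = 0.2801.
Trapped volume = 515.0 × 0.2801 = 144.25 mL.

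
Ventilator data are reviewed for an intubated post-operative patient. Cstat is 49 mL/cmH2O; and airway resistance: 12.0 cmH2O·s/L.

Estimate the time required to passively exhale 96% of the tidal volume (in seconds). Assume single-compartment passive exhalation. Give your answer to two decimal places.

1.89

τ = R × C = 12.0 × 49 mL/cmH2O = 12.0 × 0.049 L/cmH2O = 0.588 s.
Exhaled fraction f = 1 − e^(−t/τ) → t = −τ·ln(1 − f) = −0.588·ln(0.04) = 1.893 s.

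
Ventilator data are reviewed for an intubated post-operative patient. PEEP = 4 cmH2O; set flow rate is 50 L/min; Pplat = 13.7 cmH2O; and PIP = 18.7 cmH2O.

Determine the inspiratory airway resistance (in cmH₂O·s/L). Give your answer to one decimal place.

Flow: 50 L/min ÷ 60 = 0.8333 L/s.
Raw = (PIP − Pplat) / flow = (18.7 − 13.7) / 0.8333 = 5.0 / 0.8333 = 6.0 cmH2O·s/L.

6.0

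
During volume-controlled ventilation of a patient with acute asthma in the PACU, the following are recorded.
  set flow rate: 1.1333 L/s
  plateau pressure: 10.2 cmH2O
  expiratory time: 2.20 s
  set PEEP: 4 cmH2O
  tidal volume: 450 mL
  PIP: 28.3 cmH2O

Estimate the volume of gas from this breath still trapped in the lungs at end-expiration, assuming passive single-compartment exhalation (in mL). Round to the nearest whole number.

R = (PIP − Pplat)/V̇ = (28.3 − 10.2) / 1.1333 = 18.1/1.1333 = 15.971 cmH2O·s/L.
C = Vt/(Pplat − PEEP) = 450.0 / (10.2 − 4) = 450.0/6.2 = 72.581 mL/cmH2O.
τ = R × C = 15.971 × 0.07258 L/cmH2O = 1.159 s.
Fraction remaining = e^(−Te/τ) = e^(−2.20/1.159) = 0.1498.
Trapped volume = 450.0 × 0.1498 = 67.41 mL.

67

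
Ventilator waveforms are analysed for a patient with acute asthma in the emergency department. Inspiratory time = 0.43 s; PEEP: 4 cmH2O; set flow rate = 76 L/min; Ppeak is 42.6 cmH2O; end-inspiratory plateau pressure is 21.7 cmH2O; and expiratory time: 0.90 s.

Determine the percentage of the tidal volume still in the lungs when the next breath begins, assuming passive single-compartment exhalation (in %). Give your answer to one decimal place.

17.0

Flow: 76 L/min ÷ 60 = 1.2667 L/s.
Vt = flow × Ti = 1.2667 L/s × 0.43 s × 1000 mL/L = 544.68 mL.
R = (PIP − Pplat)/V̇ = (42.6 − 21.7) / 1.2667 = 20.9/1.2667 = 16.5 cmH2O·s/L.
C = Vt/(Pplat − PEEP) = 544.68 / (21.7 − 4) = 544.68/17.7 = 30.773 mL/cmH2O.
τ = R × C = 16.5 × 0.03077 L/cmH2O = 0.5077 s.
Fraction remaining at end-expiration = e^(−Te/τ) = e^(−0.90/0.5077) = 0.1699 → 16.99%.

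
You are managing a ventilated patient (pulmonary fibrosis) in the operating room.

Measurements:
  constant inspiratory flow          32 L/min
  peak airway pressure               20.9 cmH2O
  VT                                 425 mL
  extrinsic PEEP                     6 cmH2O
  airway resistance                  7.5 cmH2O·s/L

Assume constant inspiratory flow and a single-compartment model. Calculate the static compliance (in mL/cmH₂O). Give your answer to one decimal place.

Flow: 32 L/min ÷ 60 = 0.5333 L/s.
Equation of motion (constant flow): PIP = Vt/C + R·V̇ + PEEP.
Vt/C = PIP − R·V̇ − PEEP = 20.9 − 7.5×0.5333 − 6 = 20.9 − 4.0 − 6 = 10.9 cmH2O.
C = Vt / 10.9 = 425 / 10.9 = 38.991 mL/cmH2O.

39.0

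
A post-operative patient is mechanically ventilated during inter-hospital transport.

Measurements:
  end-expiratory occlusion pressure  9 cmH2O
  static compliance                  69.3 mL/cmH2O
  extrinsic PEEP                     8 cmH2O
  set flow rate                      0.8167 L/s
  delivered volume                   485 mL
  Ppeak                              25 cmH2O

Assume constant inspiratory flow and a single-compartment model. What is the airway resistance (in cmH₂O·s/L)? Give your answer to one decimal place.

11.0

Total PEEP = 9 cmH2O (set 8 + intrinsic 1); this is the baseline alveolar pressure.
Equation of motion (constant flow): PIP = Vt/C + R·V̇ + PEEP.
R·V̇ = PIP − Vt/C − PEEP = 25 − 485/69.3 − 9 = 25 − 6.999 − 9 = 9.001 cmH2O.
R = 9.001 / 0.8167 = 11.021 cmH2O·s/L.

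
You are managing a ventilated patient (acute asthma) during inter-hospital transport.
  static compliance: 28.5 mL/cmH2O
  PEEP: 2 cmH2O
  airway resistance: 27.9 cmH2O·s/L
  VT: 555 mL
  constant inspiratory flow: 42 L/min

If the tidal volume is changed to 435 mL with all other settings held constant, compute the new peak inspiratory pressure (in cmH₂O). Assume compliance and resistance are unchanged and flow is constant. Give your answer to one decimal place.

36.8

Flow: 42 L/min ÷ 60 = 0.7 L/s.
PIP = Vt/C + R·V̇ + PEEP (constant-flow equation of motion).
Only the elastic term changes: ΔPIP = ΔVt / C = (435 − 555) / 28.5 = -4.211 cmH2O.
Original PIP = 555/28.5 + 27.9×0.7 + 2 = 41.004 cmH2O; new PIP = 41.004 + (-4.211) = 36.793 cmH2O.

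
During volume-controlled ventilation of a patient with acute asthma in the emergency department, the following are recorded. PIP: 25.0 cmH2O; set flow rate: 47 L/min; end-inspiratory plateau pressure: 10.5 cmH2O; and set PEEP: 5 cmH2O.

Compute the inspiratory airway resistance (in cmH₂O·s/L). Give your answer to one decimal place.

Flow: 47 L/min ÷ 60 = 0.7833 L/s.
Raw = (PIP − Pplat) / flow = (25.0 − 10.5) / 0.7833 = 14.5 / 0.7833 = 18.511 cmH2O·s/L.

18.5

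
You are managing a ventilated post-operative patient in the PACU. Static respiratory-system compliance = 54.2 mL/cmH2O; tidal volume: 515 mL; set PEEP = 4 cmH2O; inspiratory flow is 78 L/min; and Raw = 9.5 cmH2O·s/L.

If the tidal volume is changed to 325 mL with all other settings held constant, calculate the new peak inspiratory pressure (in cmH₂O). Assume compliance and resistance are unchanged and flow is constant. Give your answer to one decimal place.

Flow: 78 L/min ÷ 60 = 1.3 L/s.
PIP = Vt/C + R·V̇ + PEEP (constant-flow equation of motion).
Only the elastic term changes: ΔPIP = ΔVt / C = (325 − 515) / 54.2 = -3.506 cmH2O.
Original PIP = 515/54.2 + 9.5×1.3 + 4 = 25.852 cmH2O; new PIP = 25.852 + (-3.506) = 22.346 cmH2O.

22.3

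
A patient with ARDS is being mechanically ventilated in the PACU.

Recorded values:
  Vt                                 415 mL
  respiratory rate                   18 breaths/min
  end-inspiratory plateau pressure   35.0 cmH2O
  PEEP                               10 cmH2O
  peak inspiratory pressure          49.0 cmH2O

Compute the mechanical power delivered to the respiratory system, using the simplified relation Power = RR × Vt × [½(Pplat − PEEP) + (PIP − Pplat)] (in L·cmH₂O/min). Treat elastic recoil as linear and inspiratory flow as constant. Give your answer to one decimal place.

198.0

Per-breath work = Vt × [½(Pplat−PEEP) + (PIP−Pplat)] = 0.415 × [0.5×25.0 + 14.0] = 0.415 × 26.5 = 10.998 L·cmH2O.
Power = 18 × 10.998 = 197.96 L·cmH2O/min.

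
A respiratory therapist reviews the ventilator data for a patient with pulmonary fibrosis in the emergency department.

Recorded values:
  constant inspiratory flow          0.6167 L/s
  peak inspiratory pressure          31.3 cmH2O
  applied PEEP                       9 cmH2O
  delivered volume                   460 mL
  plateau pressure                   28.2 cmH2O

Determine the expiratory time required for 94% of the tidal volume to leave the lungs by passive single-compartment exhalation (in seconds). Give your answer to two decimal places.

R = (PIP − Pplat)/V̇ = (31.3 − 28.2) / 0.6167 = 3.1/0.6167 = 5.027 cmH2O·s/L.
C = Vt/(Pplat − PEEP) = 460.0 / (28.2 − 9) = 460.0/19.2 = 23.958 mL/cmH2O.
τ = R × C = 5.027 × 0.02396 L/cmH2O = 0.1204 s.
t = −τ·ln(1 − 0.94) = −0.1204·ln(0.06) = 0.3387 s.

0.34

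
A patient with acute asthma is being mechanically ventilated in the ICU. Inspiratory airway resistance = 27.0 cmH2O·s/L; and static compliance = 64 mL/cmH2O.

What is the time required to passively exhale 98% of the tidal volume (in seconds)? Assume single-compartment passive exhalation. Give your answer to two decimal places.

6.76

τ = R × C = 27.0 × 64 mL/cmH2O = 27.0 × 0.064 L/cmH2O = 1.728 s.
Exhaled fraction f = 1 − e^(−t/τ) → t = −τ·ln(1 − f) = −1.728·ln(0.02) = 6.76 s.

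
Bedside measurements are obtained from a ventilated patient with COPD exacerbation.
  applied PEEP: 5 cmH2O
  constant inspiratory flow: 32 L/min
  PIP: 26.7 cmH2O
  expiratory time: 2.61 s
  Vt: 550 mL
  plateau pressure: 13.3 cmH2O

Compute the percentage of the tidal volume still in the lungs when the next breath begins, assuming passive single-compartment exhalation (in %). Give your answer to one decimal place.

20.9

Flow: 32 L/min ÷ 60 = 0.5333 L/s.
R = (PIP − Pplat)/V̇ = (26.7 − 13.3) / 0.5333 = 13.4/0.5333 = 25.127 cmH2O·s/L.
C = Vt/(Pplat − PEEP) = 550.0 / (13.3 − 5) = 550.0/8.3 = 66.265 mL/cmH2O.
τ = R × C = 25.127 × 0.06627 L/cmH2O = 1.665 s.
Fraction remaining at end-expiration = e^(−Te/τ) = e^(−2.61/1.665) = 0.2086 → 20.86%.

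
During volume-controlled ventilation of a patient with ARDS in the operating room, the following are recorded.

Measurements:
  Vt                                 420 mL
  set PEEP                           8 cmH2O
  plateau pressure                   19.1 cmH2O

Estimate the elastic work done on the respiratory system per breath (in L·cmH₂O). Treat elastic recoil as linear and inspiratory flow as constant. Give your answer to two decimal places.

2.33

Elastic work ≈ ½ × (Pplat − PEEP) × Vt = 0.5 × (19.1 − 8) × 0.420 L = 0.5 × 11.1 × 0.420 = 2.331 L·cmH2O.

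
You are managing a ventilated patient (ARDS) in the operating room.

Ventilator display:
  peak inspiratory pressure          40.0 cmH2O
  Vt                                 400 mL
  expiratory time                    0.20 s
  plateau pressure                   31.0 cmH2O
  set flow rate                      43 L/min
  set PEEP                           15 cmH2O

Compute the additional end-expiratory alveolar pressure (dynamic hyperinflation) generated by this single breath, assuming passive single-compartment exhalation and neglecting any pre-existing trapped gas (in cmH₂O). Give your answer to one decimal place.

Flow: 43 L/min ÷ 60 = 0.7167 L/s.
R = (PIP − Pplat)/V̇ = (40.0 − 31.0) / 0.7167 = 9.0/0.7167 = 12.558 cmH2O·s/L.
C = Vt/(Pplat − PEEP) = 400.0 / (31.0 − 15) = 400.0/16.0 = 25.0 mL/cmH2O.
τ = R × C = 12.558 × 0.025 L/cmH2O = 0.314 s.
Fraction remaining = e^(−Te/τ) = e^(−0.20/0.314) = 0.5289; trapped volume = 400.0 × 0.5289 = 211.56 mL.
Additional alveolar pressure from trapping ≈ V_trapped / C = 211.56 / 25.0 = 8.462 cmH2O.

8.5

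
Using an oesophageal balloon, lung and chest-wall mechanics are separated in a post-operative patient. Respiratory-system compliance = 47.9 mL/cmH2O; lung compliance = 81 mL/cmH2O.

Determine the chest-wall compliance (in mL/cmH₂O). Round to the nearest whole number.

117

1/Ccw = 1/Crs − 1/CL.
1/Ccw = 1/47.9 − 1/81 = 0.008531.
Ccw = 117.22 mL/cmH2O.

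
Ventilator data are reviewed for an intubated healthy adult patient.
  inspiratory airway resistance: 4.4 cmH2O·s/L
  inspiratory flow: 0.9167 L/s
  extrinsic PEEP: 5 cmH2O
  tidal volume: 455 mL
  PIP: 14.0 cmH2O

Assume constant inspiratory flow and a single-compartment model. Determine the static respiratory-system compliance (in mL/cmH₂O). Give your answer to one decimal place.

Equation of motion (constant flow): PIP = Vt/C + R·V̇ + PEEP.
Vt/C = PIP − R·V̇ − PEEP = 14.0 − 4.4×0.9167 − 5 = 14.0 − 4.033 − 5 = 4.967 cmH2O.
C = Vt / 4.967 = 455 / 4.967 = 91.605 mL/cmH2O.

91.6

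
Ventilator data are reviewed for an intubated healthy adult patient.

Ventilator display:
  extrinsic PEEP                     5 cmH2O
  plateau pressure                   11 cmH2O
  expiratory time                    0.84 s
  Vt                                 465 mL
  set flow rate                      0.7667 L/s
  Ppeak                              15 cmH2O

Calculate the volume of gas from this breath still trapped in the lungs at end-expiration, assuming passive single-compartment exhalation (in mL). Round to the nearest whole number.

R = (PIP − Pplat)/V̇ = (15 − 11) / 0.7667 = 4.0/0.7667 = 5.217 cmH2O·s/L.
C = Vt/(Pplat − PEEP) = 465.0 / (11 − 5) = 465.0/6.0 = 77.5 mL/cmH2O.
τ = R × C = 5.217 × 0.0775 L/cmH2O = 0.4043 s.
Fraction remaining = e^(−Te/τ) = e^(−0.84/0.4043) = 0.1252.
Trapped volume = 465.0 × 0.1252 = 58.218 mL.

58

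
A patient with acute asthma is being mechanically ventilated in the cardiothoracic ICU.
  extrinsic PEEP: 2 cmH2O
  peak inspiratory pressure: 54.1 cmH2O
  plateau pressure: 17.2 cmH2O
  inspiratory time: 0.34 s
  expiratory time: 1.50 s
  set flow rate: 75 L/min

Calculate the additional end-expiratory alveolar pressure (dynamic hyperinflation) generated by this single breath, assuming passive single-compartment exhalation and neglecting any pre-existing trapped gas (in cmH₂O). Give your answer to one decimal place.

Flow: 75 L/min ÷ 60 = 1.25 L/s.
Vt = flow × Ti = 1.25 L/s × 0.34 s × 1000 mL/L = 425.0 mL.
R = (PIP − Pplat)/V̇ = (54.1 − 17.2) / 1.25 = 36.9/1.25 = 29.52 cmH2O·s/L.
C = Vt/(Pplat − PEEP) = 425.0 / (17.2 − 2) = 425.0/15.2 = 27.961 mL/cmH2O.
τ = R × C = 29.52 × 0.02796 L/cmH2O = 0.8254 s.
Fraction remaining = e^(−Te/τ) = e^(−1.50/0.8254) = 0.1625; trapped volume = 425.0 × 0.1625 = 69.063 mL.
Additional alveolar pressure from trapping ≈ V_trapped / C = 69.063 / 27.961 = 2.47 cmH2O.

2.5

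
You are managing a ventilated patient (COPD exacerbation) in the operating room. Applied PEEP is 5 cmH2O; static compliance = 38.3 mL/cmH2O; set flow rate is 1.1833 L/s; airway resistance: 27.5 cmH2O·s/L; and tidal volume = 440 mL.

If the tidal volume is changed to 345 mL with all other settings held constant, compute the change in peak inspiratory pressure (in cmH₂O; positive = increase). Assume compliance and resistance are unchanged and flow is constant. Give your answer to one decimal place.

PIP = Vt/C + R·V̇ + PEEP (constant-flow equation of motion).
Only the elastic term changes: ΔPIP = ΔVt / C = (345 − 440) / 38.3 = -2.48 cmH2O.

-2.5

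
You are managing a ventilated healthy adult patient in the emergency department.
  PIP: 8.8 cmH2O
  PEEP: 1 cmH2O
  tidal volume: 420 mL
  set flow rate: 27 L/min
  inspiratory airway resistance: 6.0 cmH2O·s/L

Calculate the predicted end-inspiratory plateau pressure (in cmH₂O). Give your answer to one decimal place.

6.1

Flow: 27 L/min ÷ 60 = 0.45 L/s.
Pplat = PIP − Raw × flow = 8.8 − 6.0 × 0.45 = 8.8 − 2.7 = 6.1 cmH2O.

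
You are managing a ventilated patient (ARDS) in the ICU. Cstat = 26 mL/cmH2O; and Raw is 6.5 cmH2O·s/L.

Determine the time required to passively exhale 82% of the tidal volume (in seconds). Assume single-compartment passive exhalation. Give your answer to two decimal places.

0.29

τ = R × C = 6.5 × 26 mL/cmH2O = 6.5 × 0.026 L/cmH2O = 0.169 s.
Exhaled fraction f = 1 − e^(−t/τ) → t = −τ·ln(1 − f) = −0.169·ln(0.18) = 0.2898 s.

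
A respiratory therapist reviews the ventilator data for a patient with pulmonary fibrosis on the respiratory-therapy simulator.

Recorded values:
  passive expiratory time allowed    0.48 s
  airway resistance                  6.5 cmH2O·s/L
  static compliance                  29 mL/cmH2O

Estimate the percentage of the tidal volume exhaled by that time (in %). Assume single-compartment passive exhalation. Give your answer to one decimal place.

τ = R × C = 6.5 × 29 mL/cmH2O = 6.5 × 0.029 L/cmH2O = 0.1885 s.
Passive exhalation: V(t)/V₀ = e^(−t/τ) = e^(−0.48/0.1885) = 0.07836.
Fraction exhaled = 1 − 0.07836 = 0.9216 → 92.16%.

92.2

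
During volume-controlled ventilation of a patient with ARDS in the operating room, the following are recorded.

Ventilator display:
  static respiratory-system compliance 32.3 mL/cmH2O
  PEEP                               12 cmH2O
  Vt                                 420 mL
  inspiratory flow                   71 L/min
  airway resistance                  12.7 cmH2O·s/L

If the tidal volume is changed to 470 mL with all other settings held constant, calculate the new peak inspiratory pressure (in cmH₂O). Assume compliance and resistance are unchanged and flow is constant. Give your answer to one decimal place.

41.6

Flow: 71 L/min ÷ 60 = 1.1833 L/s.
PIP = Vt/C + R·V̇ + PEEP (constant-flow equation of motion).
Only the elastic term changes: ΔPIP = ΔVt / C = (470 − 420) / 32.3 = 1.548 cmH2O.
Original PIP = 420/32.3 + 12.7×1.1833 + 12 = 40.031 cmH2O; new PIP = 40.031 + (1.548) = 41.579 cmH2O.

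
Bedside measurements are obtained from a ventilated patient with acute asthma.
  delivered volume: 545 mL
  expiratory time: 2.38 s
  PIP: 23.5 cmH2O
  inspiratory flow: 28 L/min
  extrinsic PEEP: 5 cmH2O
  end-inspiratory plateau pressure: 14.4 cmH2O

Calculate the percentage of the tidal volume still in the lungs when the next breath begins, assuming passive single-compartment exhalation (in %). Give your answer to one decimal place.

12.2

Flow: 28 L/min ÷ 60 = 0.4667 L/s.
R = (PIP − Pplat)/V̇ = (23.5 − 14.4) / 0.4667 = 9.1/0.4667 = 19.499 cmH2O·s/L.
C = Vt/(Pplat − PEEP) = 545.0 / (14.4 − 5) = 545.0/9.4 = 57.979 mL/cmH2O.
τ = R × C = 19.499 × 0.05798 L/cmH2O = 1.131 s.
Fraction remaining at end-expiration = e^(−Te/τ) = e^(−2.38/1.131) = 0.1219 → 12.19%.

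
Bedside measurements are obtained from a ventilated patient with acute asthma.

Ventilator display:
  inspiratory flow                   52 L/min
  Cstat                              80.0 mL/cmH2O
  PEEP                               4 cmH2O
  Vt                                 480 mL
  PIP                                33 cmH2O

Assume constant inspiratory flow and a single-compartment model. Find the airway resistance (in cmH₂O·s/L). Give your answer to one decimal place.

26.5

Flow: 52 L/min ÷ 60 = 0.8667 L/s.
Equation of motion (constant flow): PIP = Vt/C + R·V̇ + PEEP.
R·V̇ = PIP − Vt/C − PEEP = 33 − 480/80.0 − 4 = 33 − 6.0 − 4 = 23.0 cmH2O.
R = 23.0 / 0.8667 = 26.537 cmH2O·s/L.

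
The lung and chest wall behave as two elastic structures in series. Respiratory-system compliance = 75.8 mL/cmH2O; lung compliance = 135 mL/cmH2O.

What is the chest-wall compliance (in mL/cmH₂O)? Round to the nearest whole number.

173

1/Ccw = 1/Crs − 1/CL.
1/Ccw = 1/75.8 − 1/135 = 0.005785.
Ccw = 172.86 mL/cmH2O.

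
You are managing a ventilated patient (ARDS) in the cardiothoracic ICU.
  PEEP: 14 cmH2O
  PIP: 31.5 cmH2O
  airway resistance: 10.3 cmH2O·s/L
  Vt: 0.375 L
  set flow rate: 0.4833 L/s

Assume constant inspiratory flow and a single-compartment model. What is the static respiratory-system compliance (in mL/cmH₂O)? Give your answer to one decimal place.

Equation of motion (constant flow): PIP = Vt/C + R·V̇ + PEEP.
Vt/C = PIP − R·V̇ − PEEP = 31.5 − 10.3×0.4833 − 14 = 31.5 − 4.978 − 14 = 12.522 cmH2O.
C = Vt / 12.522 = 375 / 12.522 = 29.947 mL/cmH2O.

29.9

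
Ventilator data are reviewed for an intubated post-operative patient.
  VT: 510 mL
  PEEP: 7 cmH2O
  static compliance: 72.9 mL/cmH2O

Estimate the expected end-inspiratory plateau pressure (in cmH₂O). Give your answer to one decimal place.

Pplat = PEEP + Vt / Cstat = 7 + 510 / 72.9 = 7 + 6.996 = 13.996 cmH2O.

14.0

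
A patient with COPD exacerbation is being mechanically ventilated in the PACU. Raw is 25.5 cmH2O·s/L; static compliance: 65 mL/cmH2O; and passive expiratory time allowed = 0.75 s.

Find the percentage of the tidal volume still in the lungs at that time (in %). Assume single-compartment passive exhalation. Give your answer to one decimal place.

τ = R × C = 25.5 × 65 mL/cmH2O = 25.5 × 0.065 L/cmH2O = 1.658 s.
Passive exhalation: V(t)/V₀ = e^(−t/τ) = e^(−0.75/1.658) = 0.6361.
Fraction remaining = 0.6361 → 63.61%.

63.6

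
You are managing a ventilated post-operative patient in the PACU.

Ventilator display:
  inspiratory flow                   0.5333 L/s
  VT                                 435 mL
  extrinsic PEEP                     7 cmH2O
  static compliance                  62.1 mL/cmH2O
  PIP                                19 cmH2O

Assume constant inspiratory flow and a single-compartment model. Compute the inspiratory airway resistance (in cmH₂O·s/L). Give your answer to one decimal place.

Equation of motion (constant flow): PIP = Vt/C + R·V̇ + PEEP.
R·V̇ = PIP − Vt/C − PEEP = 19 − 435/62.1 − 7 = 19 − 7.005 − 7 = 4.995 cmH2O.
R = 4.995 / 0.5333 = 9.366 cmH2O·s/L.

9.4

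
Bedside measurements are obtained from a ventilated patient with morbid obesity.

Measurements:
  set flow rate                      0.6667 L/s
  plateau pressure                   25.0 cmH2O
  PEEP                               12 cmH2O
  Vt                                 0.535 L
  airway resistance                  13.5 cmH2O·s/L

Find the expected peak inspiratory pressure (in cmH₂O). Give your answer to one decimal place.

PIP = Pplat + Raw × flow = 25.0 + 13.5 × 0.6667 = 25.0 + 9.0 = 34.0 cmH2O.

34.0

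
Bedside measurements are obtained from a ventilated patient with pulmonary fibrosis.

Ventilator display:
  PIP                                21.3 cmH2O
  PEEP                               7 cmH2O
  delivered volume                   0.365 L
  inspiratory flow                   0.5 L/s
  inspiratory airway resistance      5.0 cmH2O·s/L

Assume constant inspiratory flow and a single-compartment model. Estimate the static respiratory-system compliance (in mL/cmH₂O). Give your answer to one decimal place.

Equation of motion (constant flow): PIP = Vt/C + R·V̇ + PEEP.
Vt/C = PIP − R·V̇ − PEEP = 21.3 − 5.0×0.5 − 7 = 21.3 − 2.5 − 7 = 11.8 cmH2O.
C = Vt / 11.8 = 365 / 11.8 = 30.932 mL/cmH2O.

30.9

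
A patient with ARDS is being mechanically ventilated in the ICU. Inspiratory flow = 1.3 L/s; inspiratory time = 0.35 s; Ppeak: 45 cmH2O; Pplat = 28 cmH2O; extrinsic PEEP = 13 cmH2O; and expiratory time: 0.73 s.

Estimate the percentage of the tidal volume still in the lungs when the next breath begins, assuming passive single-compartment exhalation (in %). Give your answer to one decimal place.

15.9

Vt = flow × Ti = 1.3 L/s × 0.35 s × 1000 mL/L = 455.0 mL.
R = (PIP − Pplat)/V̇ = (45 − 28) / 1.3 = 17.0/1.3 = 13.077 cmH2O·s/L.
C = Vt/(Pplat − PEEP) = 455.0 / (28 − 13) = 455.0/15.0 = 30.333 mL/cmH2O.
τ = R × C = 13.077 × 0.03033 L/cmH2O = 0.3966 s.
Fraction remaining at end-expiration = e^(−Te/τ) = e^(−0.73/0.3966) = 0.1587 → 15.87%.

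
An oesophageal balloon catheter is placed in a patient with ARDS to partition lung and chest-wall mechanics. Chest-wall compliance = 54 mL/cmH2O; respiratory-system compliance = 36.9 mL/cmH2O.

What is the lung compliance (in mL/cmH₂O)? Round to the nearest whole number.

1/CL = 1/Crs − 1/Ccw.
1/CL = 1/36.9 − 1/54 = 0.008582.
CL = 116.52 mL/cmH2O.

117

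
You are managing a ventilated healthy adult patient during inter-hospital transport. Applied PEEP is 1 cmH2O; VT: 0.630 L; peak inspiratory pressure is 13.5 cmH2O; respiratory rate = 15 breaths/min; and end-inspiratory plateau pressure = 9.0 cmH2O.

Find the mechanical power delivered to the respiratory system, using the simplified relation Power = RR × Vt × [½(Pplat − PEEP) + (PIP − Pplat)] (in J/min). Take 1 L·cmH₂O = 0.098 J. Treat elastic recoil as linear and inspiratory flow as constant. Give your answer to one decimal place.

7.9

Per-breath work = Vt × [½(Pplat−PEEP) + (PIP−Pplat)] = 0.630 × [0.5×8.0 + 4.5] = 0.630 × 8.5 = 5.355 L·cmH2O.
Power = 15 × 5.355 = 80.325 L·cmH2O/min.
× 0.098 J/(L·cmH2O) → 7.872 J/min.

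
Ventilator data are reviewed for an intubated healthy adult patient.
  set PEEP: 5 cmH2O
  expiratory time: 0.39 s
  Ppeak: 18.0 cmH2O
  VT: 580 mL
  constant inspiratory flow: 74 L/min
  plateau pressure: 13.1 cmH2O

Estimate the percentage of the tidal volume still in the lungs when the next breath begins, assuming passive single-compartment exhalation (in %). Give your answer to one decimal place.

Flow: 74 L/min ÷ 60 = 1.2333 L/s.
R = (PIP − Pplat)/V̇ = (18.0 − 13.1) / 1.2333 = 4.9/1.2333 = 3.973 cmH2O·s/L.
C = Vt/(Pplat − PEEP) = 580.0 / (13.1 − 5) = 580.0/8.1 = 71.605 mL/cmH2O.
τ = R × C = 3.973 × 0.07161 L/cmH2O = 0.2845 s.
Fraction remaining at end-expiration = e^(−Te/τ) = e^(−0.39/0.2845) = 0.2539 → 25.39%.

25.4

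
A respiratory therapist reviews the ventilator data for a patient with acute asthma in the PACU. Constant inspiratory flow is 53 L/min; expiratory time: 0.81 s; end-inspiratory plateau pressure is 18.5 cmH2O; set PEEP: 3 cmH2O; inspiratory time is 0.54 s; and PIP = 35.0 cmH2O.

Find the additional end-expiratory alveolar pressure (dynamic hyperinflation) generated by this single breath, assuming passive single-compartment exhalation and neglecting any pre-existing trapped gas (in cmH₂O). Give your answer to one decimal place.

3.8

Flow: 53 L/min ÷ 60 = 0.8833 L/s.
Vt = flow × Ti = 0.8833 L/s × 0.54 s × 1000 mL/L = 476.98 mL.
R = (PIP − Pplat)/V̇ = (35.0 − 18.5) / 0.8833 = 16.5/0.8833 = 18.68 cmH2O·s/L.
C = Vt/(Pplat − PEEP) = 476.98 / (18.5 − 3) = 476.98/15.5 = 30.773 mL/cmH2O.
τ = R × C = 18.68 × 0.03077 L/cmH2O = 0.5748 s.
Fraction remaining = e^(−Te/τ) = e^(−0.81/0.5748) = 0.2443; trapped volume = 476.98 × 0.2443 = 116.53 mL.
Additional alveolar pressure from trapping ≈ V_trapped / C = 116.53 / 30.773 = 3.787 cmH2O.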